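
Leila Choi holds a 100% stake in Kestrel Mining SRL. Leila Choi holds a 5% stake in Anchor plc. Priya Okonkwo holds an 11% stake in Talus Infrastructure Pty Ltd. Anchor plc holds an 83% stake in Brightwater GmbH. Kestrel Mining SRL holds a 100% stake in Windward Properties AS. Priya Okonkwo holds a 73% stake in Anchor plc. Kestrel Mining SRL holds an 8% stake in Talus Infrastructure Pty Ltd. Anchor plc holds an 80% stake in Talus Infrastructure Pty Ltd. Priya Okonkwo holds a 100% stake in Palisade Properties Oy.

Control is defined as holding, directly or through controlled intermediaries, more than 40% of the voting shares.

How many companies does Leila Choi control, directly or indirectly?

Leila holds 100% of Kestrel, so Leila controls Kestrel.
Kestrel holds 100% of Windward, so Leila controls Windward.
No other company's threshold is met.
Leila controls 2 companies.

2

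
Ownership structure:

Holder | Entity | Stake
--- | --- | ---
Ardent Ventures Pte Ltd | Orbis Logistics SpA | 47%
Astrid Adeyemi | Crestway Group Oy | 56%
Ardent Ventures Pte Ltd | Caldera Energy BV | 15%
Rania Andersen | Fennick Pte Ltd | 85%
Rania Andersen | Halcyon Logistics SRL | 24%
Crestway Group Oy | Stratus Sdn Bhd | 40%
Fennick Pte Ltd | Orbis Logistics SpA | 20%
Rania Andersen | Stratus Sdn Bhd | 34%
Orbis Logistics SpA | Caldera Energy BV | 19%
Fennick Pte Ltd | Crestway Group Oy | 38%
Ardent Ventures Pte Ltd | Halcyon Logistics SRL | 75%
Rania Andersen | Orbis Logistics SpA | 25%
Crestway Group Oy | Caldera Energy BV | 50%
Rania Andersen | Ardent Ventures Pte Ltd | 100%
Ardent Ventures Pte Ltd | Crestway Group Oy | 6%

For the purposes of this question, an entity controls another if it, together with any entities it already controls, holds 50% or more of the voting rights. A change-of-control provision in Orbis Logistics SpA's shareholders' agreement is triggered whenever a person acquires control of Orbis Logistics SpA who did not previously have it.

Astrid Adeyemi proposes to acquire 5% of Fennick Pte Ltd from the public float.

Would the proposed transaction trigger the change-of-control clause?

No

The purchase changes only Astrid's holdings, so Astrid is the only person who could newly come to control Orbis.
Astrid holds 56% of Crestway, so Astrid controls Crestway.
Crestway holds 50% of Caldera, so Astrid controls Caldera.
Neither Astrid nor any entity Astrid controls holds any voting interest in Orbis.
So before the transaction, Astrid does not control Orbis.
After the purchase, Astrid holds 5% of Fennick directly.
Astrid's side now holds 5% of Fennick, not ≥ 50%, so Astrid still does not control Fennick.
After the transaction, neither Astrid nor any entity Astrid controls holds a voting interest in Orbis, so Astrid still does not control it.
No new person acquires control, so the clause is not triggered.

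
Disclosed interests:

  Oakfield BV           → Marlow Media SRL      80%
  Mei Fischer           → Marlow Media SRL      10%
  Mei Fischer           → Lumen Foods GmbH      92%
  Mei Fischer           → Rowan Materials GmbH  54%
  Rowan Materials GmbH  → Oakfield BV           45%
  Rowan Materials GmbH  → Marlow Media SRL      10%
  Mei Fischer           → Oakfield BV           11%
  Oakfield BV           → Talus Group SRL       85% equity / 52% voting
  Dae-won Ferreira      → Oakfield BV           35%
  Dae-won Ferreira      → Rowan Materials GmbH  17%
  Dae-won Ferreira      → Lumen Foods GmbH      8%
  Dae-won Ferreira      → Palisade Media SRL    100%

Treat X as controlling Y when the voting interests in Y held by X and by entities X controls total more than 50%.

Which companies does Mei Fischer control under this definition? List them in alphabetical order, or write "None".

Mei holds 54% of Rowan, so Mei controls Rowan.
Mei holds 92% of Lumen, so Mei controls Lumen.
Rowan and Mei together hold 45% + 11% = 56% of Oakfield, so Mei controls Oakfield.
Oakfield and Rowan and Mei together hold 80% + 10% + 10% = 100% of Marlow, so Mei controls Marlow.
Oakfield holds 52% of Talus, so Mei controls Talus.
No other company's threshold is met.

Lumen Foods GmbH, Marlow Media SRL, Oakfield BV, Rowan Materials GmbH, Talus Group SRL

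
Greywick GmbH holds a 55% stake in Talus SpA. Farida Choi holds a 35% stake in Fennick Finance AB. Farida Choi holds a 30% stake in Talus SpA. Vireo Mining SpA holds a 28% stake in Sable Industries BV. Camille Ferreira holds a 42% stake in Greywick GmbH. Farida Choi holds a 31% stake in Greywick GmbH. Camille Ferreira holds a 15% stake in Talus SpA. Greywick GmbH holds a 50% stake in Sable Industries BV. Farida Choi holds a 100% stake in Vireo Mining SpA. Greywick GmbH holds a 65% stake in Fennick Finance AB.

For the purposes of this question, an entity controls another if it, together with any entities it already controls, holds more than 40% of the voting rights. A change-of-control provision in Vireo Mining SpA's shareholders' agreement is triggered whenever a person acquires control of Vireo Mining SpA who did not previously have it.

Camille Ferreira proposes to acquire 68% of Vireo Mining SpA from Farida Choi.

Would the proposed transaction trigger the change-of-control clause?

Yes

The purchase adds only to Camille's holdings (Farida's stake shrinks), so Camille is the only person who could newly come to control Vireo.
Camille holds 42% of Greywick, so Camille controls Greywick.
Camille and Greywick together hold 15% + 55% = 70% of Talus, so Camille controls Talus.
Greywick holds 65% of Fennick, so Camille controls Fennick.
Greywick holds 50% of Sable, so Camille controls Sable.
Neither Camille nor any entity Camille controls holds any voting interest in Vireo.
So before the transaction, Camille does not control Vireo.
After the purchase, Camille holds 68% of Vireo directly, and Farida's stake falls to 32%.
Camille holds 68% of Vireo, so Camille controls Vireo.
Camille did not control Vireo before and does after, so the clause is triggered.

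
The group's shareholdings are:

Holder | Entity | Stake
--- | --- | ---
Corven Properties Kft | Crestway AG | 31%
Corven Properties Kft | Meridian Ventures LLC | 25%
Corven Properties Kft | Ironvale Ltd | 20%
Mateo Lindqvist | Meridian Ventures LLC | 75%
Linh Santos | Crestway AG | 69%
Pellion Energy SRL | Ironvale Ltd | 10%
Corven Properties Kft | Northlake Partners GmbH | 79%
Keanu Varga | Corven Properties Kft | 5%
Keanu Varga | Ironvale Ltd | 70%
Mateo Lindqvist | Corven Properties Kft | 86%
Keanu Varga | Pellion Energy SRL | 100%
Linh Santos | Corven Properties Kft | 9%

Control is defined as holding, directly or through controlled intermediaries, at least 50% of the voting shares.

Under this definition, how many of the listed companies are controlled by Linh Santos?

Linh holds 69% of Crestway, so Linh controls Crestway.
No other company's threshold is met.
Linh controls 1 company.

1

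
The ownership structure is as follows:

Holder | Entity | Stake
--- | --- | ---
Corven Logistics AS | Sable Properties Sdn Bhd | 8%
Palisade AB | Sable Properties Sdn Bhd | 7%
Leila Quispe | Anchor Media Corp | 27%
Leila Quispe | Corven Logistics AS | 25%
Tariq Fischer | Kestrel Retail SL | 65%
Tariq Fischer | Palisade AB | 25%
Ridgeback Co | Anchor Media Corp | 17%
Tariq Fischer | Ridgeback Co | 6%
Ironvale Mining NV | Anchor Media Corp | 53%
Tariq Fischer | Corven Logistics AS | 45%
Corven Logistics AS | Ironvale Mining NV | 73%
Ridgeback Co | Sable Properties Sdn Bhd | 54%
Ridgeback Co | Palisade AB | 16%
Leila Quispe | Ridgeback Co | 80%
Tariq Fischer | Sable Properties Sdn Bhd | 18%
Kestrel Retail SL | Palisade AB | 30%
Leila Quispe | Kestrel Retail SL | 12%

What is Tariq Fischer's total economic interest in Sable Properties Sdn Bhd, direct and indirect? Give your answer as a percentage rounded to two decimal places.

28.02%

Tariq reaches Sable along 6 paths.
Via Corven: 45% × 8% = 3.6%.
Direct stake: 18% = 18%.
Via Ridgeback: 6% × 54% = 3.24%.
Via Ridgeback → Palisade: 6% × 16% × 7% = 0.0672%.
Via Kestrel → Palisade: 65% × 30% × 7% = 1.365%.
Via Palisade: 25% × 7% = 1.75%.
Total: 3.6% + 18% + 3.24% + 0.0672% + 1.365% + 1.75% = 28.0222%.
Rounded: 28.02%.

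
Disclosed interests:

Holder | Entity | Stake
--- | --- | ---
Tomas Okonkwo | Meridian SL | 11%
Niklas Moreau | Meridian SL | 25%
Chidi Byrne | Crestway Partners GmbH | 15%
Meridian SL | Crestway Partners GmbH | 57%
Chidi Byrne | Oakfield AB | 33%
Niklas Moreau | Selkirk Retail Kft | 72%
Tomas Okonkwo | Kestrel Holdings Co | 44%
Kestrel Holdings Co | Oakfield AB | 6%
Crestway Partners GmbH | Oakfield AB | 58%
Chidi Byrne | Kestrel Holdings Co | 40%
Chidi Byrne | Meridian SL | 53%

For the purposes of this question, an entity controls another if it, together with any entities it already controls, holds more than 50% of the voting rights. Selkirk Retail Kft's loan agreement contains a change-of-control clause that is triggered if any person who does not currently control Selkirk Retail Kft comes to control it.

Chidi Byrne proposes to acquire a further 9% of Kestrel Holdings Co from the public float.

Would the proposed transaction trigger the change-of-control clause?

The purchase changes only Chidi's holdings, so Chidi is the only person who could newly come to control Selkirk.
Chidi holds 53% of Meridian, so Chidi controls Meridian.
Chidi and Meridian together hold 15% + 57% = 72% of Crestway, so Chidi controls Crestway.
Crestway and Chidi together hold 58% + 33% = 91% of Oakfield, so Chidi controls Oakfield.
Neither Chidi nor any entity Chidi controls holds any voting interest in Selkirk.
So before the transaction, Chidi does not control Selkirk.
After the purchase, Chidi's direct stake in Kestrel rises to 40% + 9% = 49%.
Chidi's side now holds 49% of Kestrel, not > 50%, so Chidi still does not control Kestrel.
After the transaction, neither Chidi nor any entity Chidi controls holds a voting interest in Selkirk, so Chidi still does not control it.
No new person acquires control, so the clause is not triggered.

No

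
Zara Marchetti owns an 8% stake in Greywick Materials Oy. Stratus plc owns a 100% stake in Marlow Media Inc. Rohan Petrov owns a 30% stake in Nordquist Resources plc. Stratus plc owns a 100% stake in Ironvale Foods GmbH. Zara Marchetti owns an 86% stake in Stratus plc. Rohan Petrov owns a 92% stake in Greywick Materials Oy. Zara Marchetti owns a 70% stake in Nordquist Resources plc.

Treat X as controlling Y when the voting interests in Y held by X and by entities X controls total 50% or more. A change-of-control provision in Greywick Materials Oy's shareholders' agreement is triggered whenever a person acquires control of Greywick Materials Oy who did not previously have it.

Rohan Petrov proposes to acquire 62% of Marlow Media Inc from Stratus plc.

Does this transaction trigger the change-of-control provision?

The purchase adds only to Rohan's holdings (Stratus's stake shrinks), so Rohan is the only person who could newly come to control Greywick.
Rohan holds 92% of Greywick, so Rohan controls Greywick.
So Rohan already controls Greywick before the transaction.
After the purchase, Rohan holds 62% of Marlow directly, and Stratus's stake falls to 38%.
Rohan controlled Greywick already, so this is not a new person acquiring control; every other person's position is unchanged or reduced.
No new person acquires control, so the clause is not triggered.

No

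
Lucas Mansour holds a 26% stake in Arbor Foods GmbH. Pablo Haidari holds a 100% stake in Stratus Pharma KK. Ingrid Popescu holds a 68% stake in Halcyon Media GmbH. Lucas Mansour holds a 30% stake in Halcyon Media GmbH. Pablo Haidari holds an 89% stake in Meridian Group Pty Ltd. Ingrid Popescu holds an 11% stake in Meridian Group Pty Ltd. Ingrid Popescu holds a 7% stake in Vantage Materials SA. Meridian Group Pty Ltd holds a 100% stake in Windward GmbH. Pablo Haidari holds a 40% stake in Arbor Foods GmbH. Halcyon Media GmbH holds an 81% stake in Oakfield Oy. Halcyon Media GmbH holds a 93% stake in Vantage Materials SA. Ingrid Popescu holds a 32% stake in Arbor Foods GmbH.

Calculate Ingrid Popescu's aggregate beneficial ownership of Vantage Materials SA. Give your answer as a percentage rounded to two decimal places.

70.24%

Ingrid reaches Vantage along 2 paths.
Via Halcyon: 68% × 93% = 63.24%.
Direct stake: 7% = 7%.
Total: 63.24% + 7% = 70.24%.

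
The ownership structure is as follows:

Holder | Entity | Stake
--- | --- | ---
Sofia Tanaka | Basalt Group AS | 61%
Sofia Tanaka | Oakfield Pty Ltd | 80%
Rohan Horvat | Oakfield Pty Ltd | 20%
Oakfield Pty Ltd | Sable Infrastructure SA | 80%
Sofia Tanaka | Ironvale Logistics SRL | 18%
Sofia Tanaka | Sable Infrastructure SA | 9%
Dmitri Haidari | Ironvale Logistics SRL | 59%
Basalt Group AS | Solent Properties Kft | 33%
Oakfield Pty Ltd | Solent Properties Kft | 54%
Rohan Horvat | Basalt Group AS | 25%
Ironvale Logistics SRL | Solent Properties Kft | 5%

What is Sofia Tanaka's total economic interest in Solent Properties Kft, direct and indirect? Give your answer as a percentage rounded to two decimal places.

Sofia reaches Solent along 3 paths.
Via Oakfield: 80% × 54% = 43.2%.
Via Basalt: 61% × 33% = 20.13%.
Via Ironvale: 18% × 5% = 0.9%.
Total: 43.2% + 20.13% + 0.9% = 64.23%.

64.23%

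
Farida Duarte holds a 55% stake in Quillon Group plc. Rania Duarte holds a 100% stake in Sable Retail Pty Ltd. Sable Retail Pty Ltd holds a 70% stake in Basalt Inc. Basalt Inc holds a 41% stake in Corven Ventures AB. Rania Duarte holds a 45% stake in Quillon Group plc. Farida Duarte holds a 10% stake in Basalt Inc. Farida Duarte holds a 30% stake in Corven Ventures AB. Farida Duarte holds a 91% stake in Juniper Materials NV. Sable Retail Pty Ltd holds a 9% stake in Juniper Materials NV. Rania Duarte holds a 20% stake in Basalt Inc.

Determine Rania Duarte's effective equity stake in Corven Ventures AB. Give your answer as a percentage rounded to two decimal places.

36.90%

Rania reaches Corven along 2 paths.
Via Basalt: 20% × 41% = 8.2%.
Via Sable → Basalt: 100% × 70% × 41% = 28.7%.
Total: 8.2% + 28.7% = 36.9%.
Rounded: 36.90%.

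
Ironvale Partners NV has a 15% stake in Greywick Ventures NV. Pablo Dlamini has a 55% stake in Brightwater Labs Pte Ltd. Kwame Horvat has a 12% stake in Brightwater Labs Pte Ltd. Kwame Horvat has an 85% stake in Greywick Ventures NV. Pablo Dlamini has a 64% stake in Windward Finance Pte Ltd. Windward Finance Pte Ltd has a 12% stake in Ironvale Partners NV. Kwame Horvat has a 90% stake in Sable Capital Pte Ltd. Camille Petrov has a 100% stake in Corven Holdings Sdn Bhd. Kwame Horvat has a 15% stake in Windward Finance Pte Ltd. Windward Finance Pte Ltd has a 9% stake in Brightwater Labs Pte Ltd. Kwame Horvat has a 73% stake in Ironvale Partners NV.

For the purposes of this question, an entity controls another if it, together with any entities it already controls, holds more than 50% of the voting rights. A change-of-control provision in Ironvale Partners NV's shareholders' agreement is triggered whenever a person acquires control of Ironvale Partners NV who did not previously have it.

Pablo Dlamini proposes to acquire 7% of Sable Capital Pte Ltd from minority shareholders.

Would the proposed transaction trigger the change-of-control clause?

The purchase changes only Pablo's holdings, so Pablo is the only person who could newly come to control Ironvale.
Pablo holds 64% of Windward, so Pablo controls Windward.
Windward and Pablo together hold 9% + 55% = 64% of Brightwater, so Pablo controls Brightwater.
In Ironvale, Pablo's side holds only 12%, not > 50%.
So before the transaction, Pablo does not control Ironvale.
After the purchase, Pablo holds 7% of Sable directly.
Pablo's side now holds 7% of Sable, not > 50%, so Pablo still does not control Sable.
After the transaction, Pablo's side holds 12% of Ironvale, not > 50%, so Pablo still does not control Ironvale.
No new person acquires control, so the clause is not triggered.

No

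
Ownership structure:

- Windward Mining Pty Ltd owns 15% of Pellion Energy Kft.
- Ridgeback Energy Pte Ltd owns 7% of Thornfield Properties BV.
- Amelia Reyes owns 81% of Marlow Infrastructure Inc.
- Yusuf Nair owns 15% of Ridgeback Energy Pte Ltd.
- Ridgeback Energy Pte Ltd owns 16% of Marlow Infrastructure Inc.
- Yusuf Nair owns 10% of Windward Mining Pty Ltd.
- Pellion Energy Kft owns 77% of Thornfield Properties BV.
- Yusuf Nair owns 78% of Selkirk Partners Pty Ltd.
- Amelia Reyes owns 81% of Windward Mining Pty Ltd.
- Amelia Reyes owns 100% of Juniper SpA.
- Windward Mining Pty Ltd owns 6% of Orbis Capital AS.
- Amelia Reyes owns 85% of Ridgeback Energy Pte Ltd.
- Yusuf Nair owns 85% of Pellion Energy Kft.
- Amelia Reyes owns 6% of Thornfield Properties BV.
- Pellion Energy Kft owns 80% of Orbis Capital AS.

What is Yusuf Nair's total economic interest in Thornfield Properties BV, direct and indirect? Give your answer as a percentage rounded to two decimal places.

Yusuf reaches Thornfield along 3 paths.
Via Ridgeback: 15% × 7% = 1.05%.
Via Windward → Pellion: 10% × 15% × 77% = 1.155%.
Via Pellion: 85% × 77% = 65.45%.
Total: 1.05% + 1.155% + 65.45% = 67.655%.
Rounded: 67.66%.

67.66%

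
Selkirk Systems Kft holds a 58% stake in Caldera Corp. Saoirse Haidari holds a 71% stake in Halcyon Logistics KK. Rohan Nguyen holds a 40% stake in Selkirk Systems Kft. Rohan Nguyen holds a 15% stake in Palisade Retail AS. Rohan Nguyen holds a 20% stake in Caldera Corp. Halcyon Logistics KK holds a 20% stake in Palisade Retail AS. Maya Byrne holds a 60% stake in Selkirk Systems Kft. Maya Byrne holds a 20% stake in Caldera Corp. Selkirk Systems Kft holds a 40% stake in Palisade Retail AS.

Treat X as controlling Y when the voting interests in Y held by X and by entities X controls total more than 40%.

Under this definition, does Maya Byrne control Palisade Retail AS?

No

Maya holds 60% of Selkirk, so Maya controls Selkirk.
Selkirk and Maya together hold 58% + 20% = 78% of Caldera, so Maya controls Caldera.
In Palisade, Maya's side holds only 40%, not > 40%.
So Maya does not control Palisade.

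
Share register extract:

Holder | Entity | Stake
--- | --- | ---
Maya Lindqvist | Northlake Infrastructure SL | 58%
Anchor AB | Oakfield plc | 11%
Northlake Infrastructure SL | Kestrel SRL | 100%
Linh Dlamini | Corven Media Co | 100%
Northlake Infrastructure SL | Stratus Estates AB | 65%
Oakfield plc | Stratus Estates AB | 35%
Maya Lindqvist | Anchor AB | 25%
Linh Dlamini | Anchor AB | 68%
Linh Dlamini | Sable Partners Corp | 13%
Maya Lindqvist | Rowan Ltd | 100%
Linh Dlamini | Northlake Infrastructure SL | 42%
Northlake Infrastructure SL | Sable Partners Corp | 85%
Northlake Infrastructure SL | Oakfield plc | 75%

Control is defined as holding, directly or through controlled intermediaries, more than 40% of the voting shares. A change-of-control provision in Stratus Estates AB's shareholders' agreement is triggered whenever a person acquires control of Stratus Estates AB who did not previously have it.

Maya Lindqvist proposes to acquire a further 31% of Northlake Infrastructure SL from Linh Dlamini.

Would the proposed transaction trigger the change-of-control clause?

No

The purchase adds only to Maya's holdings (Linh's stake shrinks), so Maya is the only person who could newly come to control Stratus.
Maya holds 58% of Northlake, so Maya controls Northlake.
Northlake holds 75% of Oakfield, so Maya controls Oakfield.
Northlake and Oakfield together hold 65% + 35% = 100% of Stratus, so Maya controls Stratus.
So Maya already controls Stratus before the transaction.
After the purchase, Maya's direct stake in Northlake rises to 58% + 31% = 89%, and Linh's stake falls to 11%.
Maya controlled Stratus already, so this is not a new person acquiring control; every other person's position is unchanged or reduced.
No new person acquires control, so the clause is not triggered.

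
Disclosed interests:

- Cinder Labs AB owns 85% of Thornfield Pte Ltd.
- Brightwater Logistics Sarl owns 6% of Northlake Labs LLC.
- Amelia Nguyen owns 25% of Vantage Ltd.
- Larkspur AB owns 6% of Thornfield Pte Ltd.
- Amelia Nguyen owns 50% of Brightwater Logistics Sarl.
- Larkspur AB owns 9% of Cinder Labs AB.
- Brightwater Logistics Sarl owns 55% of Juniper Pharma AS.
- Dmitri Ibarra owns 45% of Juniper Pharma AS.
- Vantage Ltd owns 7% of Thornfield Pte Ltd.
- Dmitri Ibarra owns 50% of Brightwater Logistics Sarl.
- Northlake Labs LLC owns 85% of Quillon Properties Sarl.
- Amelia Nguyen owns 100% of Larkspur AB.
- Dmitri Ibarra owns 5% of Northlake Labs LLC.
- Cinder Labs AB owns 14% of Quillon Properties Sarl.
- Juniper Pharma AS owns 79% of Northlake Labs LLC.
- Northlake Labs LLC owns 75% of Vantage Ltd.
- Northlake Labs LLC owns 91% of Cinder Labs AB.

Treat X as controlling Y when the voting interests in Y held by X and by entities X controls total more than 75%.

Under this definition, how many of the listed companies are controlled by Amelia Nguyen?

1

Amelia holds 100% of Larkspur, so Amelia controls Larkspur.
No other company's threshold is met.
Amelia controls 1 company.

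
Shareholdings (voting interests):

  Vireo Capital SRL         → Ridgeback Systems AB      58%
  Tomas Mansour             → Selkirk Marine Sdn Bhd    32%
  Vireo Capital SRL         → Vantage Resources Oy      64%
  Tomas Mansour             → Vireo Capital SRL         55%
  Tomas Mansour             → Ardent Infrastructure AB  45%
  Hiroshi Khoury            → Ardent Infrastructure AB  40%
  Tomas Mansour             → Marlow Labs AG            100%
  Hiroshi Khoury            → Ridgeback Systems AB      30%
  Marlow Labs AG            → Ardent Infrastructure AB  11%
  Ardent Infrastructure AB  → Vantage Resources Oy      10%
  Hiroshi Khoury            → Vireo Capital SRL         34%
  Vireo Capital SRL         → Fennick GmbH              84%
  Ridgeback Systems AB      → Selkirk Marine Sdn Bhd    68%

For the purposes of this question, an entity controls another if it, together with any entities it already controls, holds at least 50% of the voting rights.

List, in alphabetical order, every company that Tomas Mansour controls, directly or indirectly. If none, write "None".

Ardent Infrastructure AB, Fennick GmbH, Marlow Labs AG, Ridgeback Systems AB, Selkirk Marine Sdn Bhd, Vantage Resources Oy, Vireo Capital SRL

Tomas holds 100% of Marlow, so Tomas controls Marlow.
Tomas holds 55% of Vireo, so Tomas controls Vireo.
Tomas and Marlow together hold 45% + 11% = 56% of Ardent, so Tomas controls Ardent.
Vireo holds 58% of Ridgeback, so Tomas controls Ridgeback.
Vireo and Ardent together hold 64% + 10% = 74% of Vantage, so Tomas controls Vantage.
Vireo holds 84% of Fennick, so Tomas controls Fennick.
Tomas and Ridgeback together hold 32% + 68% = 100% of Selkirk, so Tomas controls Selkirk.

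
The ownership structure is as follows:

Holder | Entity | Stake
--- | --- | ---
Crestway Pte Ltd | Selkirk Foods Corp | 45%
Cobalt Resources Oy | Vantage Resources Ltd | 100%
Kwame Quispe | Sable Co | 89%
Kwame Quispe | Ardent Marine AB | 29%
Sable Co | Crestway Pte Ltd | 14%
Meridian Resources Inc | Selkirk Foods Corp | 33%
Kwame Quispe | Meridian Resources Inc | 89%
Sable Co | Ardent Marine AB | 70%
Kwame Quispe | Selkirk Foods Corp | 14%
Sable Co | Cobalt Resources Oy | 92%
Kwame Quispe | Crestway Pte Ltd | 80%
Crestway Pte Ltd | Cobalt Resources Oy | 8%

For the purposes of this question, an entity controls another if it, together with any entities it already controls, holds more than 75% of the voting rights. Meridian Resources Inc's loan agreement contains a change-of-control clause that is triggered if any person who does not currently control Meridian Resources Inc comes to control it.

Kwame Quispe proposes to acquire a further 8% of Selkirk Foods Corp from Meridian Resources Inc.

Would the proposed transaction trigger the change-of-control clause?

No

The purchase adds only to Kwame's holdings (Meridian's stake shrinks), so Kwame is the only person who could newly come to control Meridian.
Kwame holds 89% of Meridian, so Kwame controls Meridian.
So Kwame already controls Meridian before the transaction.
After the purchase, Kwame's direct stake in Selkirk rises to 14% + 8% = 22%, and Meridian's stake falls to 25%.
Kwame controlled Meridian already, so this is not a new person acquiring control; every other person's position is unchanged or reduced.
No new person acquires control, so the clause is not triggered.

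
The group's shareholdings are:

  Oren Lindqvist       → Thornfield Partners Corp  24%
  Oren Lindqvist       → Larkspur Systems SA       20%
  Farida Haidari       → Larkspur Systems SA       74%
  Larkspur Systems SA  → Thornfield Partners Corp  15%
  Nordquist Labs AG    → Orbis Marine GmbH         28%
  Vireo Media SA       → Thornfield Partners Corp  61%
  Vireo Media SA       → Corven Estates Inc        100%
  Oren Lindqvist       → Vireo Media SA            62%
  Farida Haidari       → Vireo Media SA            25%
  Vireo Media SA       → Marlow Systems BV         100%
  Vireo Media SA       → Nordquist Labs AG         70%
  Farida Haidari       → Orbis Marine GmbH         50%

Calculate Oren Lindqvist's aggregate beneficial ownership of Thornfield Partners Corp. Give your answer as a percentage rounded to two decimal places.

Oren reaches Thornfield along 3 paths.
Direct stake: 24% = 24%.
Via Larkspur: 20% × 15% = 3%.
Via Vireo: 62% × 61% = 37.82%.
Total: 24% + 3% + 37.82% = 64.82%.

64.82%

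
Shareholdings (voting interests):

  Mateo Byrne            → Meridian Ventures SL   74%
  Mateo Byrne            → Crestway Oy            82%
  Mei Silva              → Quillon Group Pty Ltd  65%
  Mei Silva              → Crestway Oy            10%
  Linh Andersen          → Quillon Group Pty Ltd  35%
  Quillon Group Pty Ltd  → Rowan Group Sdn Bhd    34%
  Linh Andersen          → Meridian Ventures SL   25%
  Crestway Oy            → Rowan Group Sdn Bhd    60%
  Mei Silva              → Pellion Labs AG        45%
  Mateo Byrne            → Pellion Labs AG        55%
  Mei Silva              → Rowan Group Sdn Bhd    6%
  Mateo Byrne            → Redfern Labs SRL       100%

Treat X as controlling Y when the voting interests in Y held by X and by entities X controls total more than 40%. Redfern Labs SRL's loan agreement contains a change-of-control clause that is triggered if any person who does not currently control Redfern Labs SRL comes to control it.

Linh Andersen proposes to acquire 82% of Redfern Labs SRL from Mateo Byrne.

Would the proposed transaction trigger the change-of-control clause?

Yes

The purchase adds only to Linh's holdings (Mateo's stake shrinks), so Linh is the only person who could newly come to control Redfern.
Linh's largest direct stake is 35% in Quillon, which does not meet the threshold, so Linh controls no company.
Neither Linh nor any entity Linh controls holds any voting interest in Redfern.
So before the transaction, Linh does not control Redfern.
After the purchase, Linh holds 82% of Redfern directly, and Mateo's stake falls to 18%.
Linh holds 82% of Redfern, so Linh controls Redfern.
Linh did not control Redfern before and does after, so the clause is triggered.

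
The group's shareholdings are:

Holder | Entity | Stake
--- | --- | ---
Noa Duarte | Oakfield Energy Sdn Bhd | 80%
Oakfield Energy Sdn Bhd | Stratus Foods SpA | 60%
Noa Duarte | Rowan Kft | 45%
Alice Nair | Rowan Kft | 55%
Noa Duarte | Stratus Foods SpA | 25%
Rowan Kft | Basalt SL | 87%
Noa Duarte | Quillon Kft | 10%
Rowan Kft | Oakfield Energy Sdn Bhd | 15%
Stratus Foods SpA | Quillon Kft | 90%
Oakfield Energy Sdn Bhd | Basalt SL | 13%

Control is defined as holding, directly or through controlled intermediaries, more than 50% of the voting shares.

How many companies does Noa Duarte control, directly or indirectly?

3

Noa holds 80% of Oakfield, so Noa controls Oakfield.
Oakfield and Noa together hold 60% + 25% = 85% of Stratus, so Noa controls Stratus.
Noa and Stratus together hold 10% + 90% = 100% of Quillon, so Noa controls Quillon.
No other company's threshold is met.
Noa controls 3 companies.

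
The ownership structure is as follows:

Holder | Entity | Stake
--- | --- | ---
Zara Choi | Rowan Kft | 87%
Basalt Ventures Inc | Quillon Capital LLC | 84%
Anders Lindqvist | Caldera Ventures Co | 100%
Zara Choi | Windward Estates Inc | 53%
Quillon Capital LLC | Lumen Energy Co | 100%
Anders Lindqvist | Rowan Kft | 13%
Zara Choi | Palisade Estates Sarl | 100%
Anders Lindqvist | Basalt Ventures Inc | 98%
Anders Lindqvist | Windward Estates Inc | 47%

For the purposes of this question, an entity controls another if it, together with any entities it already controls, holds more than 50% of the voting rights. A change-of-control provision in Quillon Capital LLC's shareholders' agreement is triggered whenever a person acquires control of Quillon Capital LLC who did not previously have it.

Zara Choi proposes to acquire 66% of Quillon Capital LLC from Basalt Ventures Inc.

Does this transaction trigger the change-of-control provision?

The purchase adds only to Zara's holdings (Basalt's stake shrinks), so Zara is the only person who could newly come to control Quillon.
Zara holds 87% of Rowan, so Zara controls Rowan.
Zara holds 53% of Windward, so Zara controls Windward.
Zara holds 100% of Palisade, so Zara controls Palisade.
Neither Zara nor any entity Zara controls holds any voting interest in Quillon.
So before the transaction, Zara does not control Quillon.
After the purchase, Zara holds 66% of Quillon directly, and Basalt's stake falls to 18%.
Zara holds 66% of Quillon, so Zara controls Quillon.
Zara did not control Quillon before and does after, so the clause is triggered.

Yes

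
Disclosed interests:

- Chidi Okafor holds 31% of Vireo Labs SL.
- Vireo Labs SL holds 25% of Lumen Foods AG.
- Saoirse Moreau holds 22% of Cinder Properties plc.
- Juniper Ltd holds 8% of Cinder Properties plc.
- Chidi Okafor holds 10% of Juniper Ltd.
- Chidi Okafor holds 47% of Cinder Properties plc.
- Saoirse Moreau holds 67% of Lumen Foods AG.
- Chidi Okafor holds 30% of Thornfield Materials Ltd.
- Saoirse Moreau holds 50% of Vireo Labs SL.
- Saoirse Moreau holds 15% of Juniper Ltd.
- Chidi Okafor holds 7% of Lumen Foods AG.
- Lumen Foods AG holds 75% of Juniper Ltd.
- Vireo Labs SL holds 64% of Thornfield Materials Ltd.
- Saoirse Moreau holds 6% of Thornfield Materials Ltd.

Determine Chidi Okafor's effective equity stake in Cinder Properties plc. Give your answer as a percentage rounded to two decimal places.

Chidi reaches Cinder along 4 paths.
Via Juniper: 10% × 8% = 0.8%.
Via Vireo → Lumen → Juniper: 31% × 25% × 75% × 8% = 0.465%.
Via Lumen → Juniper: 7% × 75% × 8% = 0.42%.
Direct stake: 47% = 47%.
Total: 0.8% + 0.465% + 0.42% + 47% = 48.685%.
Rounded: 48.69%.

48.69%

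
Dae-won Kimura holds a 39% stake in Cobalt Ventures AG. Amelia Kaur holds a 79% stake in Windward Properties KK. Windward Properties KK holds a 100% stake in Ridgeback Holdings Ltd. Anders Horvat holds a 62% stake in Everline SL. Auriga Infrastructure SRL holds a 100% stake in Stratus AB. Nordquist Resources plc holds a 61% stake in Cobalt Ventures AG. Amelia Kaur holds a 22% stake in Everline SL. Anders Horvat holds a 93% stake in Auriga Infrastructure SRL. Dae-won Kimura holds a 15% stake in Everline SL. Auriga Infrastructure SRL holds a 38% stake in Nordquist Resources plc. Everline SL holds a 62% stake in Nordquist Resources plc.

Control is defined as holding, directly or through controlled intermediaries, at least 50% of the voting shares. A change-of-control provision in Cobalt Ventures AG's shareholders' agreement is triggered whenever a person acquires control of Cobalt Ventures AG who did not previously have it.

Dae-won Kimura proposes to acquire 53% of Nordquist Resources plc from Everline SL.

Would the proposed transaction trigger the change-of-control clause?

The purchase adds only to Dae-won's holdings (Everline's stake shrinks), so Dae-won is the only person who could newly come to control Cobalt.
Dae-won's largest direct stake is 39% in Cobalt, which does not meet the threshold, so Dae-won controls no company.
In Cobalt, Dae-won's side holds only 39%, not ≥ 50%.
So before the transaction, Dae-won does not control Cobalt.
After the purchase, Dae-won holds 53% of Nordquist directly, and Everline's stake falls to 9%.
Dae-won holds 53% of Nordquist, so Dae-won controls Nordquist.
Dae-won and Nordquist together hold 39% + 61% = 100% of Cobalt, so Dae-won controls Cobalt.
Dae-won did not control Cobalt before and does after, so the clause is triggered.

Yes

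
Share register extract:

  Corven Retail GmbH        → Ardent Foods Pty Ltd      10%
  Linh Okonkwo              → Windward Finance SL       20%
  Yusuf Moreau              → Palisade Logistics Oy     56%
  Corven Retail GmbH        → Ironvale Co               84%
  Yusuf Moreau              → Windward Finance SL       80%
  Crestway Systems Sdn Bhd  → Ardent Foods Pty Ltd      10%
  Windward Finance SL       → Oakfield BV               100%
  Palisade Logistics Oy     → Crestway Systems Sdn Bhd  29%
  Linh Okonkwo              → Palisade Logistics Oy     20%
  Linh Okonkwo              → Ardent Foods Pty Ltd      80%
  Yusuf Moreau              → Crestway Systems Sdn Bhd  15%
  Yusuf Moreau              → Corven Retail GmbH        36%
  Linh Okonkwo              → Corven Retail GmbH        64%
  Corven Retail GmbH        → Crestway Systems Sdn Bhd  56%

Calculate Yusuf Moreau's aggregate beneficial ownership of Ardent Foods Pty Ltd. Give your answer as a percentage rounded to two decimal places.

Yusuf reaches Ardent along 4 paths.
Via Crestway: 15% × 10% = 1.5%.
Via Palisade → Crestway: 56% × 29% × 10% = 1.624%.
Via Corven → Crestway: 36% × 56% × 10% = 2.016%.
Via Corven: 36% × 10% = 3.6%.
Total: 1.5% + 1.624% + 2.016% + 3.6% = 8.74%.

8.74%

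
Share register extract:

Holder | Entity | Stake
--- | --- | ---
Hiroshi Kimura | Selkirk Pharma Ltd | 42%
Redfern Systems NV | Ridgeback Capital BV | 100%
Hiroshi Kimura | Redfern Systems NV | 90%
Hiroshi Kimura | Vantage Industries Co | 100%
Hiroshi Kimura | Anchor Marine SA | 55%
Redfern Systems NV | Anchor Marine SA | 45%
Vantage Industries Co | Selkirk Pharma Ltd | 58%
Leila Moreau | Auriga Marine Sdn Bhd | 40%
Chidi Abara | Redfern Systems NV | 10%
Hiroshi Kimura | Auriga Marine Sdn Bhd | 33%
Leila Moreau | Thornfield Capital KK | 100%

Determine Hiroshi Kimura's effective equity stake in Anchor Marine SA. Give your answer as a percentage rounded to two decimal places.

Hiroshi reaches Anchor along 2 paths.
Via Redfern: 90% × 45% = 40.5%.
Direct stake: 55% = 55%.
Total: 40.5% + 55% = 95.5%.
Rounded: 95.50%.

95.50%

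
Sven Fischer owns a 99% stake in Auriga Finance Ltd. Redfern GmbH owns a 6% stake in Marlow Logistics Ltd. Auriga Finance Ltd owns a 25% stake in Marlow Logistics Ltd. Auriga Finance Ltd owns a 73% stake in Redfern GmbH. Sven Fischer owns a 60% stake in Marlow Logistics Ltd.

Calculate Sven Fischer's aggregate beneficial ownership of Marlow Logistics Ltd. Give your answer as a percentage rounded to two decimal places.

Sven reaches Marlow along 3 paths.
Direct stake: 60% = 60%.
Via Auriga → Redfern: 99% × 73% × 6% = 4.3362%.
Via Auriga: 99% × 25% = 24.75%.
Total: 60% + 4.3362% + 24.75% = 89.0862%.
Rounded: 89.09%.

89.09%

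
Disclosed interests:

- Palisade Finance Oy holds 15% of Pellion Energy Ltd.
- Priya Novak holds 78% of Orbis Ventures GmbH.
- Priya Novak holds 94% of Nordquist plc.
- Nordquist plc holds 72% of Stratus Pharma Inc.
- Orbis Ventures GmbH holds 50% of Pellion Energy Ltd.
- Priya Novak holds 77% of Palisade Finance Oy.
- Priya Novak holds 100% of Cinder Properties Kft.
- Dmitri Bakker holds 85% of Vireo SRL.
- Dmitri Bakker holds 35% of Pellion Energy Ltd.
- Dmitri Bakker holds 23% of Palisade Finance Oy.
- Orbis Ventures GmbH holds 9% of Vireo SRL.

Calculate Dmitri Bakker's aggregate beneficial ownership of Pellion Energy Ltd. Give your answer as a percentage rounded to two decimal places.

Dmitri reaches Pellion along 2 paths.
Direct stake: 35% = 35%.
Via Palisade: 23% × 15% = 3.45%.
Total: 35% + 3.45% = 38.45%.

38.45%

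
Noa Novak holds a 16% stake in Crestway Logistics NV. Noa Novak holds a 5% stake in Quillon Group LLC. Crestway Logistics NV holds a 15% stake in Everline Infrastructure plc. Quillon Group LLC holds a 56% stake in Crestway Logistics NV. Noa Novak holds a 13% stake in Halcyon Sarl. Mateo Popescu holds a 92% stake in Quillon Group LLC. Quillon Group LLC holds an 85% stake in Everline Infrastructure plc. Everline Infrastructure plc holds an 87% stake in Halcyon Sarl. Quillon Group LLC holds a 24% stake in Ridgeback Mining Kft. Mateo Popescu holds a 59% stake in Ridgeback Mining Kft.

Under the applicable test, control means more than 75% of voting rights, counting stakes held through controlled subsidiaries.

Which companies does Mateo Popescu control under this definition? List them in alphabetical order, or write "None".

Mateo holds 92% of Quillon, so Mateo controls Quillon.
Mateo and Quillon together hold 59% + 24% = 83% of Ridgeback, so Mateo controls Ridgeback.
Quillon holds 85% of Everline, so Mateo controls Everline.
Everline holds 87% of Halcyon, so Mateo controls Halcyon.
No other company's threshold is met.

Everline Infrastructure plc, Halcyon Sarl, Quillon Group LLC, Ridgeback Mining Kft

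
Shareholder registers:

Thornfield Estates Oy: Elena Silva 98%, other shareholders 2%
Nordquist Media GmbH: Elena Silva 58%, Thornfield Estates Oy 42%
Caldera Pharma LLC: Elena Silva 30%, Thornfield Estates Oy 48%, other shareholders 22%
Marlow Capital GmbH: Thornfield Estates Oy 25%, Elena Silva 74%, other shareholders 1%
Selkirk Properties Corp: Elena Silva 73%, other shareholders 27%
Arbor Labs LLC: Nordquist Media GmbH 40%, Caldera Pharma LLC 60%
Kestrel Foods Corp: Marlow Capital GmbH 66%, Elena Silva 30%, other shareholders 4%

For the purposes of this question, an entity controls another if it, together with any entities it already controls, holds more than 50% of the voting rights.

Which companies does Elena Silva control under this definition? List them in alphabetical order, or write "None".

Elena holds 98% of Thornfield, so Elena controls Thornfield.
Elena and Thornfield together hold 58% + 42% = 100% of Nordquist, so Elena controls Nordquist.
Elena and Thornfield together hold 30% + 48% = 78% of Caldera, so Elena controls Caldera.
Thornfield and Elena together hold 25% + 74% = 99% of Marlow, so Elena controls Marlow.
Elena holds 73% of Selkirk, so Elena controls Selkirk.
Nordquist and Caldera together hold 40% + 60% = 100% of Arbor, so Elena controls Arbor.
Marlow and Elena together hold 66% + 30% = 96% of Kestrel, so Elena controls Kestrel.

Arbor Labs LLC, Caldera Pharma LLC, Kestrel Foods Corp, Marlow Capital GmbH, Nordquist Media GmbH, Selkirk Properties Corp, Thornfield Estates Oy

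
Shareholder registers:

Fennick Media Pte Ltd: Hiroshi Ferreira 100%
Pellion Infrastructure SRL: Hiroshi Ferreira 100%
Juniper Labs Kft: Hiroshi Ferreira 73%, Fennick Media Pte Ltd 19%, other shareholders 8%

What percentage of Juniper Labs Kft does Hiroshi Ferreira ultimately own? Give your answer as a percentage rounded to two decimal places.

Hiroshi reaches Juniper along 2 paths.
Direct stake: 73% = 73%.
Via Fennick: 100% × 19% = 19%.
Total: 73% + 19% = 92%.
Rounded: 92.00%.

92.00%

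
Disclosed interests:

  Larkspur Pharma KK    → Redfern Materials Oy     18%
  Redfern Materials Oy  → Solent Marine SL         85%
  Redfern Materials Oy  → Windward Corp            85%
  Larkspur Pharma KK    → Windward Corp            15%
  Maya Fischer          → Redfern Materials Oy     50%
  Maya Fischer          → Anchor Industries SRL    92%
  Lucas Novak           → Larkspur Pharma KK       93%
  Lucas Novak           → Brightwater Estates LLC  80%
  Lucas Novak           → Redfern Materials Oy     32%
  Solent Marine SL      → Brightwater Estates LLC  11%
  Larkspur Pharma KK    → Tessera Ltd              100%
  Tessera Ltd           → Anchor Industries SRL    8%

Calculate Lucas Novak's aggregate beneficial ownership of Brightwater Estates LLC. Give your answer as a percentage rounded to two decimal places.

Lucas reaches Brightwater along 3 paths.
Direct stake: 80% = 80%.
Via Larkspur → Redfern → Solent: 93% × 18% × 85% × 11% = 1.56519%.
Via Redfern → Solent: 32% × 85% × 11% = 2.992%.
Total: 80% + 1.56519% + 2.992% = 84.55719%.
Rounded: 84.56%.

84.56%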